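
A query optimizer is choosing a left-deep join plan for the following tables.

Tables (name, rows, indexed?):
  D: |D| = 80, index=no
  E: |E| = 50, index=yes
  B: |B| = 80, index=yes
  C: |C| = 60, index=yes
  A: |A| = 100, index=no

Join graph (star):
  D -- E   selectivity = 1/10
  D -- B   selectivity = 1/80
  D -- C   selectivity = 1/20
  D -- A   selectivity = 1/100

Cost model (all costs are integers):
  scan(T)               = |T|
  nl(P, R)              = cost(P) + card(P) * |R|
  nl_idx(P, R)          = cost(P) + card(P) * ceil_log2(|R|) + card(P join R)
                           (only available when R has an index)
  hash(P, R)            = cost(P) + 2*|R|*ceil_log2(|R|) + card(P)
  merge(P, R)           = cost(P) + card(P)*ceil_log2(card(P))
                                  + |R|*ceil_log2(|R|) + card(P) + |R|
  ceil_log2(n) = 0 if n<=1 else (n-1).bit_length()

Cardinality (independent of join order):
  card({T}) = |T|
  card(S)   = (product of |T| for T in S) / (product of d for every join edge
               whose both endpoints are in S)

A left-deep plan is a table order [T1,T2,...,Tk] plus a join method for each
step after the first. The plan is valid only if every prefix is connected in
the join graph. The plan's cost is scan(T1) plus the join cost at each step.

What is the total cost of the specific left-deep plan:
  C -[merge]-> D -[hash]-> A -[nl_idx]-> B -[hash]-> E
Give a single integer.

5520

step 1: scan C: cost=60, card=60
step 2: join D via merge
    card(P join D) = 60*80/(20) = 240
    cost = 60 + 60*6 + 80*7 + 60 + 80 = 1120
step 3: join A via hash
    card(P join A) = 240*100/(100) = 240
    cost = 1120 + 2*100*7 + 240 = 2760
step 4: join B via nl_idx
    card(P join B) = 240*80/(80) = 240
    cost = 2760 + 240*7 + 240 = 4680
step 5: join E via hash
    card(P join E) = 240*50/(10) = 1200
    cost = 4680 + 2*50*6 + 240 = 5520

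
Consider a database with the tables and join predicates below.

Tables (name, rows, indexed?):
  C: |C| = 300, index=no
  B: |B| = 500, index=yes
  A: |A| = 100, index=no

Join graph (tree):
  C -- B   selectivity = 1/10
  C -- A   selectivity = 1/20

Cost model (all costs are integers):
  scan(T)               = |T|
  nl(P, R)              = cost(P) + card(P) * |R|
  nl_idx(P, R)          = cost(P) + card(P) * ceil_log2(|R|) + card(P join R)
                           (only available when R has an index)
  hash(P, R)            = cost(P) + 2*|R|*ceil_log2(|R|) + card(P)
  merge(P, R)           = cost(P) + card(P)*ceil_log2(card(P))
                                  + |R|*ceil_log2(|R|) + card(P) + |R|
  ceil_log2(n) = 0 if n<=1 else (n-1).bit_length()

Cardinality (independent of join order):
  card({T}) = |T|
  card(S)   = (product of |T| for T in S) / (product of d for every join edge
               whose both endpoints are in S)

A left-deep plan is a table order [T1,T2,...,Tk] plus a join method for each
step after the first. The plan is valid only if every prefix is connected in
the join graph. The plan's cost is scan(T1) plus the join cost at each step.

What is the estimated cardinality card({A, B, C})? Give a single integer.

75000

Tables in S: A(100), B(500), C(300)
Edges inside S: C-B(d=10), C-A(d=20)
numerator = 100 * 500 * 300 = 15000000
denominator = 10 * 20 = 200
card(S) = 15000000 / 200 = 75000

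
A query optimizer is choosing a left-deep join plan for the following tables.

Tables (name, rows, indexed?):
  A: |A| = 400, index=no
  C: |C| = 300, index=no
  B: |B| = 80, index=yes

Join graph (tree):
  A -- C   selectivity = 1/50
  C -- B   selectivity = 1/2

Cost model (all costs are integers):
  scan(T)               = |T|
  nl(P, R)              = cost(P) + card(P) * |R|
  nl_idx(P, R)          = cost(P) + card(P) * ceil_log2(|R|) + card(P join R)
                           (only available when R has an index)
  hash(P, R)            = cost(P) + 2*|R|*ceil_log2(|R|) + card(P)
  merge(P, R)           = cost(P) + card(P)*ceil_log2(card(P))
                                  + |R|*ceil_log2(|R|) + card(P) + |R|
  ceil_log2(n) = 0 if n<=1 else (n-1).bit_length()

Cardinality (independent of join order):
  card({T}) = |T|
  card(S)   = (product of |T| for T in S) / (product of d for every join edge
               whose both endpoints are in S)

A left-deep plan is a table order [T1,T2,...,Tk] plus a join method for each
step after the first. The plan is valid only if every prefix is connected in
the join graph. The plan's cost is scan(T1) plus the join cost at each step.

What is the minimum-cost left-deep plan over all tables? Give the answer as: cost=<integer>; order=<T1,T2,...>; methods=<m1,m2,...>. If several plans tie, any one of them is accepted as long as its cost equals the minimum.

Selinger DP (subsets sized 1..n):
  {A}: scan cost=400, card=400
  {C}: scan cost=300, card=300
  {B}: scan cost=80, card=80
  {AC}: card=2400; try (C,hash)→6200, (A,merge)→7300, (C,merge)→7400, (A,hash)→7800, (A,nl)→120300, (C,nl)→120400; best=6200 via (C,hash)
  {BC}: card=12000; try (B,hash)→1720, (C,merge)→3720, (B,merge)→3940, (C,hash)→5560, (B,nl_idx)→14400, (C,nl)→24080 …(+1); best=1720 via (B,hash)
  {ABC}: card=96000; try (B,hash)→9720, (A,hash)→20920, (B,merge)→38040, (B,nl_idx)→119000, (A,merge)→185720, (B,nl)→198200 …(+1); best=9720 via (B,hash)

cost=9720; order=A,C,B; methods=hash,hash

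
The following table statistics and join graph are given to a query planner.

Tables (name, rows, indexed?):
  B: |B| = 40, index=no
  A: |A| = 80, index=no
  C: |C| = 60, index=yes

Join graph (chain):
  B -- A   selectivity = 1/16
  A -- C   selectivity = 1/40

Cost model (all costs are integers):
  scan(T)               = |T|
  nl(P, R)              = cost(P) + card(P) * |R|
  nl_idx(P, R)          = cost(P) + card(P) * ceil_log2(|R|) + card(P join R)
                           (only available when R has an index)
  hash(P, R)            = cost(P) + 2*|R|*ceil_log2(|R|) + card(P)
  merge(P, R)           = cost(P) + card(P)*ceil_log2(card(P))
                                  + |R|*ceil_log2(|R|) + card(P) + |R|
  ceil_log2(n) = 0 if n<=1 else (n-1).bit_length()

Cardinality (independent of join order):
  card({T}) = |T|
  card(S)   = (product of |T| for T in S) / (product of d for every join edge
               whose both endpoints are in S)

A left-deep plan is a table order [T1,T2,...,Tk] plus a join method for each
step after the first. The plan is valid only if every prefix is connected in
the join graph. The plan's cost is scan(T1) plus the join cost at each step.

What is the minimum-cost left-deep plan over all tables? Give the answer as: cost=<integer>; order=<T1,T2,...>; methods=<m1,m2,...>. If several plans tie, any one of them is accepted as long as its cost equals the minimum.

Selinger DP (subsets sized 1..n):
  {B}: scan cost=40, card=40
  {A}: scan cost=80, card=80
  {C}: scan cost=60, card=60
  {AB}: card=200; try (B,hash)→640, (A,merge)→960, (B,merge)→1000, (A,hash)→1200, (A,nl)→3240, (B,nl)→3280; best=640 via (B,hash)
  {AC}: card=120; try (C,nl_idx)→680, (C,hash)→880, (A,merge)→1120, (C,merge)→1140, (A,hash)→1240, (A,nl)→4860 …(+1); best=680 via (C,nl_idx)
  {ABC}: card=300; try (B,hash)→1280, (C,hash)→1560, (B,merge)→1920, (C,nl_idx)→2140, (C,merge)→2860, (B,nl)→5480 …(+1); best=1280 via (B,hash)

cost=1280; order=A,C,B; methods=nl_idx,hash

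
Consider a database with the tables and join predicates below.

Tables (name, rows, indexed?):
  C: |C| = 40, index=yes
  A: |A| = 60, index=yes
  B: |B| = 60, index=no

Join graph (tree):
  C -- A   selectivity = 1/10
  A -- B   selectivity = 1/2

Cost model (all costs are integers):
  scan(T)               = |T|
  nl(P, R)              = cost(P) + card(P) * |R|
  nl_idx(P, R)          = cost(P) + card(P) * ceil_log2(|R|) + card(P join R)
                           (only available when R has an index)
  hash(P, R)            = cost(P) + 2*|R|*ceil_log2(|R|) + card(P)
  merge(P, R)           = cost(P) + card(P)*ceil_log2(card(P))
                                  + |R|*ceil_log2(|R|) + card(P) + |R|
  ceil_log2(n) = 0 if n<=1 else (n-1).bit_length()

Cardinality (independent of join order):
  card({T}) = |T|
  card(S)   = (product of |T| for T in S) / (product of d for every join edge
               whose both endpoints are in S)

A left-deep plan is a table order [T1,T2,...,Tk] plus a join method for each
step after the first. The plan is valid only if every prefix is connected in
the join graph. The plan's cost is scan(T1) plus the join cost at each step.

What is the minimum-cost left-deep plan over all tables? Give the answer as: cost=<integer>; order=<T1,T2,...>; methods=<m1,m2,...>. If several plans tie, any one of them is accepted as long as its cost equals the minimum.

Selinger DP (subsets sized 1..n):
  {C}: scan cost=40, card=40
  {A}: scan cost=60, card=60
  {B}: scan cost=60, card=60
  {AC}: card=240; try (A,nl_idx)→520, (C,hash)→600, (C,nl_idx)→660, (A,merge)→740, (C,merge)→760, (A,hash)→800 …(+2); best=520 via (A,nl_idx)
  {AB}: card=1800; try (B,hash)→840, (A,hash)→840, (B,merge)→900, (A,merge)→900, (A,nl_idx)→2220, (B,nl)→3660 …(+1); best=840 via (B,hash)
  {ABC}: card=7200; try (B,hash)→1480, (B,merge)→3100, (C,hash)→3120, (B,nl)→14920, (C,nl_idx)→18840, (C,merge)→22720 …(+1); best=1480 via (B,hash)

cost=1480; order=C,A,B; methods=nl_idx,hash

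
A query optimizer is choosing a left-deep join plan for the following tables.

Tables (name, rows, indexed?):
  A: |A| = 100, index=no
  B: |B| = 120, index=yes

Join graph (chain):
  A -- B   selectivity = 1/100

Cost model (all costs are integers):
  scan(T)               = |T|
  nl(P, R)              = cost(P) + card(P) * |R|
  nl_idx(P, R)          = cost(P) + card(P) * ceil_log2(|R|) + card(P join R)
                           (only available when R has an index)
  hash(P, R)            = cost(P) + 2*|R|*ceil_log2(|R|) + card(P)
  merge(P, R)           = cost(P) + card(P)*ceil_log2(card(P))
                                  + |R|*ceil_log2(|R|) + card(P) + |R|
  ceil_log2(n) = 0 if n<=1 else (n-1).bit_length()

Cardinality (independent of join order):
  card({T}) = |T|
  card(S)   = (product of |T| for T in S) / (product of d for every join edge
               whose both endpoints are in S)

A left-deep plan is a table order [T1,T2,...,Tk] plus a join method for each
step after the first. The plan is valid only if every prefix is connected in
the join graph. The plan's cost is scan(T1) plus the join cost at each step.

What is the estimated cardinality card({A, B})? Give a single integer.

120

Tables in S: A(100), B(120)
Edges inside S: A-B(d=100)
numerator = 100 * 120 = 12000
denominator = 100 = 100
card(S) = 12000 / 100 = 120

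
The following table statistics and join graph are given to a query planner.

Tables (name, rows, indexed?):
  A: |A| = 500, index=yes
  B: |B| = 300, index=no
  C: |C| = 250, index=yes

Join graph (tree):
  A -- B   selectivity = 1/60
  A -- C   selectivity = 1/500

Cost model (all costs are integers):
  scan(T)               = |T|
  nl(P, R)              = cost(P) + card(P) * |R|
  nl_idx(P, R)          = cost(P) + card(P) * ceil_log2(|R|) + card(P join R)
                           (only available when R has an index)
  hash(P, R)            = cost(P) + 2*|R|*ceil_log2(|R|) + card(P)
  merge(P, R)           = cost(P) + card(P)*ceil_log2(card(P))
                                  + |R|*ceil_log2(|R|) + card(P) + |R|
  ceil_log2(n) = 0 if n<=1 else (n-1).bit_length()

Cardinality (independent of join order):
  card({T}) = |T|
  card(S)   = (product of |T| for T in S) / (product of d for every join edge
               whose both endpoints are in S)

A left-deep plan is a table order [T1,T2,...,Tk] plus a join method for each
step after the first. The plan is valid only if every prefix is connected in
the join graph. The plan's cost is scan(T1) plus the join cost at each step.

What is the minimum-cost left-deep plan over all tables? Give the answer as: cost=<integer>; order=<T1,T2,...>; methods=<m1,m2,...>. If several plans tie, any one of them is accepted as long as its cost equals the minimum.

Selinger DP (subsets sized 1..n):
  {A}: scan cost=500, card=500
  {B}: scan cost=300, card=300
  {C}: scan cost=250, card=250
  {AB}: card=2500; try (A,nl_idx)→5500, (B,hash)→6400, (A,merge)→8300, (B,merge)→8500, (A,hash)→9600, (A,nl)→150300 …(+1); best=5500 via (A,nl_idx)
  {AC}: card=250; try (A,nl_idx)→2750, (C,nl_idx)→4750, (C,hash)→5000, (A,merge)→7500, (C,merge)→7750, (A,hash)→9500 …(+2); best=2750 via (A,nl_idx)
  {ABC}: card=1250; try (B,merge)→8000, (B,hash)→8400, (C,hash)→12000, (C,nl_idx)→26750, (C,merge)→40250, (B,nl)→77750 …(+1); best=8000 via (B,merge)

cost=8000; order=C,A,B; methods=nl_idx,merge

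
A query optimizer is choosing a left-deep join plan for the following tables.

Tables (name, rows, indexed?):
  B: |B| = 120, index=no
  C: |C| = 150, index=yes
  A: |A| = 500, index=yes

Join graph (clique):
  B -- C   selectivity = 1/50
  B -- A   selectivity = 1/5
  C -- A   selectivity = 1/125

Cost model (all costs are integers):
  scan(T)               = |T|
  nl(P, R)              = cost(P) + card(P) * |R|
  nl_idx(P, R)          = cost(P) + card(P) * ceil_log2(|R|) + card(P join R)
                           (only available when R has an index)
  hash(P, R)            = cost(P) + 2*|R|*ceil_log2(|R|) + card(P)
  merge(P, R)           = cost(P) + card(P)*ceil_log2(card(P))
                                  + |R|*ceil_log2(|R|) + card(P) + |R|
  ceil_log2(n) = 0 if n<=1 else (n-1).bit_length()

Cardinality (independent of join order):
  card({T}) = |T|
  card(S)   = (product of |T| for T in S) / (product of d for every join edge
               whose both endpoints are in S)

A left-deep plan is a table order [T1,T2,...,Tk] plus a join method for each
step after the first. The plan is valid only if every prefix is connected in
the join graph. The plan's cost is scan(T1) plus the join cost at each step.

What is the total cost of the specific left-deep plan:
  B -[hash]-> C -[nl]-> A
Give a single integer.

step 1: scan B: cost=120, card=120
step 2: join C via hash
    card(P join C) = 120*150/(50) = 360
    cost = 120 + 2*150*8 + 120 = 2640
step 3: join A via nl
    card(P join A) = 360*500/(5*125) = 288
    cost = 2640 + 360*500 = 182640

182640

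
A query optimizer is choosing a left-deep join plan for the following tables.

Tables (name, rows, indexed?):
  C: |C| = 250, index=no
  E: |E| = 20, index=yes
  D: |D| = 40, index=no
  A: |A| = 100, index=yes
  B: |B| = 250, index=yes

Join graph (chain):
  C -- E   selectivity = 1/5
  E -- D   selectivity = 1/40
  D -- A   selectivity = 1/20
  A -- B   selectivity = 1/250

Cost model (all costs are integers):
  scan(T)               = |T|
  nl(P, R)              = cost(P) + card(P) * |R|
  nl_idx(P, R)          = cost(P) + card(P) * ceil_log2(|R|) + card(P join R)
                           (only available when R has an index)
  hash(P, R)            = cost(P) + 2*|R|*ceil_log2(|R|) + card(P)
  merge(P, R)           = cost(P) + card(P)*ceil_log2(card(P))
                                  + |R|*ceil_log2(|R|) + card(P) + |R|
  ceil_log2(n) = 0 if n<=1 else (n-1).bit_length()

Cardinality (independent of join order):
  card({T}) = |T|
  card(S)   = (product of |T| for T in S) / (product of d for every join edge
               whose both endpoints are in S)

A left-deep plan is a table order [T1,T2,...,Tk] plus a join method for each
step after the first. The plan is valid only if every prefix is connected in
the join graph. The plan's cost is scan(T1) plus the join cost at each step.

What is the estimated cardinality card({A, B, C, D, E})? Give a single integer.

Tables in S: A(100), B(250), C(250), D(40), E(20)
Edges inside S: C-E(d=5), E-D(d=40), D-A(d=20), A-B(d=250)
numerator = 100 * 250 * 250 * 40 * 20 = 5000000000
denominator = 5 * 40 * 20 * 250 = 1000000
card(S) = 5000000000 / 1000000 = 5000

5000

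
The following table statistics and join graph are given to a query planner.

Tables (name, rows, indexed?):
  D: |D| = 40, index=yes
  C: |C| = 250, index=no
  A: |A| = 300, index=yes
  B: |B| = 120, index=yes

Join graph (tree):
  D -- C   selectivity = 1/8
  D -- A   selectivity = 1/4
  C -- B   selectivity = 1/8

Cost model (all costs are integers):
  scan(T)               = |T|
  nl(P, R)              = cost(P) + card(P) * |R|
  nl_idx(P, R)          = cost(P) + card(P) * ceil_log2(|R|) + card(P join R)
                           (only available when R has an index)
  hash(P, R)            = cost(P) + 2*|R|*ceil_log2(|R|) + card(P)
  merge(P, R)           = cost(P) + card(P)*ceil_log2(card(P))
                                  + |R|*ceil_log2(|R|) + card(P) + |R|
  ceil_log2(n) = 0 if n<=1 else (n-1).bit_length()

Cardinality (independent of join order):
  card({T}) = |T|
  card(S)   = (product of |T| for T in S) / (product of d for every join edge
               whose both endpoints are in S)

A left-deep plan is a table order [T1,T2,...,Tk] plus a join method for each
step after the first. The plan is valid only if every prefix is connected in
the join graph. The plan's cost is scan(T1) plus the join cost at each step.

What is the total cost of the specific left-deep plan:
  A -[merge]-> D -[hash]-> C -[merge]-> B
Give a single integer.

step 1: scan A: cost=300, card=300
step 2: join D via merge
    card(P join D) = 300*40/(4) = 3000
    cost = 300 + 300*9 + 40*6 + 300 + 40 = 3580
step 3: join C via hash
    card(P join C) = 3000*250/(8) = 93750
    cost = 3580 + 2*250*8 + 3000 = 10580
step 4: join B via merge
    card(P join B) = 93750*120/(8) = 1406250
    cost = 10580 + 93750*17 + 120*7 + 93750 + 120 = 1699040

1699040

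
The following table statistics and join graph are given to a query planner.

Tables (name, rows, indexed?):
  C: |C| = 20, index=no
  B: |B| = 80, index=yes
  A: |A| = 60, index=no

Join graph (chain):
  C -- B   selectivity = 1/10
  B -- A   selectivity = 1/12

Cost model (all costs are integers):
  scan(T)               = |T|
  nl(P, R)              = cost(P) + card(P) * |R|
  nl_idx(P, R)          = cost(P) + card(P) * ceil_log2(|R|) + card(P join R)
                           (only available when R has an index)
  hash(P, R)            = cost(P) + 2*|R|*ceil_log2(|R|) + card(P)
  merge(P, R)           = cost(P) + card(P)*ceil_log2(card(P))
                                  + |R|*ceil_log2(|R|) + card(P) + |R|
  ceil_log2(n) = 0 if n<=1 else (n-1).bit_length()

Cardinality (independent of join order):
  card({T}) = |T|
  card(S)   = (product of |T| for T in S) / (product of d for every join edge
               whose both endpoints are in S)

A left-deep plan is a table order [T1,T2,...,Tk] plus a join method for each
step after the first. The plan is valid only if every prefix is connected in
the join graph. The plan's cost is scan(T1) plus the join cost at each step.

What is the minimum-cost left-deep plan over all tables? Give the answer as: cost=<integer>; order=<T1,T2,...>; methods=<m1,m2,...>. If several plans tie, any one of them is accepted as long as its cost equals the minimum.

cost=1200; order=C,B,A; methods=nl_idx,hash

Selinger DP (subsets sized 1..n):
  {C}: scan cost=20, card=20
  {B}: scan cost=80, card=80
  {A}: scan cost=60, card=60
  {BC}: card=160; try (B,nl_idx)→320, (C,hash)→360, (B,merge)→780, (C,merge)→840, (B,hash)→1160, (B,nl)→1620 …(+1); best=320 via (B,nl_idx)
  {AB}: card=400; try (B,nl_idx)→880, (A,hash)→880, (B,merge)→1120, (A,merge)→1140, (B,hash)→1240, (B,nl)→4860 …(+1); best=880 via (B,nl_idx)
  {ABC}: card=800; try (A,hash)→1200, (C,hash)→1480, (A,merge)→2180, (C,merge)→5000, (C,nl)→8880, (A,nl)→9920; best=1200 via (A,hash)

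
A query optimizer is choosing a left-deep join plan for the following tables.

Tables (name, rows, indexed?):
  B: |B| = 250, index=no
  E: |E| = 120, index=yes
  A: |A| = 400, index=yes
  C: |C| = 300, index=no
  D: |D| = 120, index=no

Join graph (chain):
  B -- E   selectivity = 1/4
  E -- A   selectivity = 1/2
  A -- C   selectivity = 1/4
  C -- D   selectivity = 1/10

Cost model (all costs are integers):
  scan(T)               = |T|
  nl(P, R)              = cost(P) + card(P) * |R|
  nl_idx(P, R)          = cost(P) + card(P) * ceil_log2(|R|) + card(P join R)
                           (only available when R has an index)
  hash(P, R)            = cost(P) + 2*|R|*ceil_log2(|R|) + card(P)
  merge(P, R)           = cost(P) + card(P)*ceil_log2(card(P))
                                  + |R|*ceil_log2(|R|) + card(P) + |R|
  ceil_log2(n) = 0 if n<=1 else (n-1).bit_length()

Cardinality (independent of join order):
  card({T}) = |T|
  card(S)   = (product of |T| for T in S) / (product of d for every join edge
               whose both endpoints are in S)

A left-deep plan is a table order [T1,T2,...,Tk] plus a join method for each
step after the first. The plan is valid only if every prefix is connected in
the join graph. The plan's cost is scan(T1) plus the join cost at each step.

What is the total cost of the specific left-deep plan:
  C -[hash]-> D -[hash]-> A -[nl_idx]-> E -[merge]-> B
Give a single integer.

step 1: scan C: cost=300, card=300
step 2: join D via hash
    card(P join D) = 300*120/(10) = 3600
    cost = 300 + 2*120*7 + 300 = 2280
step 3: join A via hash
    card(P join A) = 3600*400/(4) = 360000
    cost = 2280 + 2*400*9 + 3600 = 13080
step 4: join E via nl_idx
    card(P join E) = 360000*120/(2) = 21600000
    cost = 13080 + 360000*7 + 21600000 = 24133080
step 5: join B via merge
    card(P join B) = 21600000*250/(4) = 1350000000
    cost = 24133080 + 21600000*25 + 250*8 + 21600000 + 250 = 585735330

585735330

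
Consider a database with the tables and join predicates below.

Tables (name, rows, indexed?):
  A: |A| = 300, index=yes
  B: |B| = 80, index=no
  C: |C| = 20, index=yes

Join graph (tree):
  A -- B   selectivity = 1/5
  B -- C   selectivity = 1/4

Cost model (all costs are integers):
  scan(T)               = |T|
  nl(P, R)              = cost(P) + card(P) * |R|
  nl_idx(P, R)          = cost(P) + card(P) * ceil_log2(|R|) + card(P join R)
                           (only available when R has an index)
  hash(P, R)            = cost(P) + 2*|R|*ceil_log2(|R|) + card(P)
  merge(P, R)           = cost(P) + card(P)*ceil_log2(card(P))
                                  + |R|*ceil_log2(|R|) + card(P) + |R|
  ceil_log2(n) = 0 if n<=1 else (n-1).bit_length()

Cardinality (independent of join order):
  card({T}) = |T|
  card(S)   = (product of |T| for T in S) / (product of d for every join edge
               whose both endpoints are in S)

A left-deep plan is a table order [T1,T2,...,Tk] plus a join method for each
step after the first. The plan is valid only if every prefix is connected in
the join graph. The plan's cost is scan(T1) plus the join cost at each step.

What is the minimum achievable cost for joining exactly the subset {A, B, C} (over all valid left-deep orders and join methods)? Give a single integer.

6160

Selinger DP over subsets of {A,B,C}:
  {A}: scan cost=300, card=300
  {B}: scan cost=80, card=80
  {C}: scan cost=20, card=20
  {AB}: card=4800; try (B,hash)→1720, (A,merge)→3720, (B,merge)→3940, (A,hash)→5560, (A,nl_idx)→5600, (A,nl)→24080 …(+1); best=1720 via (B,hash)
  {BC}: card=400; try (C,hash)→360, (B,merge)→780, (C,merge)→840, (C,nl_idx)→880, (B,hash)→1160, (B,nl)→1620 …(+1); best=360 via (C,hash)
  {ABC}: card=24000; try (A,hash)→6160, (C,hash)→6720, (A,merge)→7360, (A,nl_idx)→27960, (C,nl_idx)→49720, (C,merge)→69040 …(+2); best=6160 via (A,hash)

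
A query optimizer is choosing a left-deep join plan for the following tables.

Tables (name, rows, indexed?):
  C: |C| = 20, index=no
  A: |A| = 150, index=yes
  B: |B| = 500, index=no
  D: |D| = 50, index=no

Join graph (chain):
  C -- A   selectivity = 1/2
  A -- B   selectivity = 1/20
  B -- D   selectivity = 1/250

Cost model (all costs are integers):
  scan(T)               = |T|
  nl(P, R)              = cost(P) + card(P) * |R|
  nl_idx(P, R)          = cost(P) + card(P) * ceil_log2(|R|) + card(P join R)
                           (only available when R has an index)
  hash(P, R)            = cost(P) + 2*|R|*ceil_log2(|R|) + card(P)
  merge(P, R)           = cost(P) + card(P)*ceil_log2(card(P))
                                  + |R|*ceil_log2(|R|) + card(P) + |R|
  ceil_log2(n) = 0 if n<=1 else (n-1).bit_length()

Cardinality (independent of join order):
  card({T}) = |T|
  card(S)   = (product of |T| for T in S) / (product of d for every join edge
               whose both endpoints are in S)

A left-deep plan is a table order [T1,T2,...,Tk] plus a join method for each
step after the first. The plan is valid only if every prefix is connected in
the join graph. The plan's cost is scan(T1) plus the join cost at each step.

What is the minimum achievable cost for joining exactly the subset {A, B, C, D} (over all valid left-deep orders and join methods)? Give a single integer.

4100

Selinger DP over subsets of {A,B,C,D}:
  {C}: scan cost=20, card=20
  {A}: scan cost=150, card=150
  {B}: scan cost=500, card=500
  {D}: scan cost=50, card=50
  {AC}: card=1500; try (C,hash)→500, (A,merge)→1490, (C,merge)→1620, (A,nl_idx)→1680, (A,hash)→2440, (A,nl)→3020 …(+1); best=500 via (C,hash)
  {AB}: card=3750; try (A,hash)→3400, (B,merge)→6500, (A,merge)→6850, (A,nl_idx)→8250, (B,hash)→9300, (B,nl)→75150 …(+1); best=3400 via (A,hash)
  {BD}: card=100; try (D,hash)→1600, (B,merge)→5400, (D,merge)→5850, (B,hash)→9100, (B,nl)→25050, (D,nl)→25500; best=1600 via (D,hash)
  {ABC}: card=37500; try (C,hash)→7350, (B,hash)→11000, (B,merge)→23500, (C,merge)→52270, (C,nl)→78400, (B,nl)→750500; best=7350 via (C,hash)
  {ABD}: card=750; try (A,nl_idx)→3150, (A,merge)→3750, (A,hash)→4100, (D,hash)→7750, (A,nl)→16600, (D,merge)→52500 …(+1); best=3150 via (A,nl_idx)
  {ABCD}: card=7500; try (C,hash)→4100, (C,merge)→11520, (C,nl)→18150, (D,hash)→45450, (D,merge)→645200, (D,nl)→1882350; best=4100 via (C,hash)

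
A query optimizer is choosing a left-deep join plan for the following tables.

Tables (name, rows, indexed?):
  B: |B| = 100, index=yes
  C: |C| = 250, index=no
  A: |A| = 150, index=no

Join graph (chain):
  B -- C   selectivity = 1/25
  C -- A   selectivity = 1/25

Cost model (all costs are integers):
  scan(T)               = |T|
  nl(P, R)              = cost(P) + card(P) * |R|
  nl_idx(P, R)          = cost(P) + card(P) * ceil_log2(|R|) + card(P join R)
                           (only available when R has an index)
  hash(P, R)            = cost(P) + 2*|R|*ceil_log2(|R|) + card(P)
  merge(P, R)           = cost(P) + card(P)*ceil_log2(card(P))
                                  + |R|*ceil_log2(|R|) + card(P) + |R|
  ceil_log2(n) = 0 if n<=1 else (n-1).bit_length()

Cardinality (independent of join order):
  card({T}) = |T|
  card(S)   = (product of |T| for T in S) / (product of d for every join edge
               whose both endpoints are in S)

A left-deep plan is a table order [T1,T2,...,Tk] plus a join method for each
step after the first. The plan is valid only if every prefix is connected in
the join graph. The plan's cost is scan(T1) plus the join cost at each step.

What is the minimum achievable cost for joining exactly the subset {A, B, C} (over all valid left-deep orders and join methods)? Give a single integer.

Selinger DP over subsets of {A,B,C}:
  {B}: scan cost=100, card=100
  {C}: scan cost=250, card=250
  {A}: scan cost=150, card=150
  {BC}: card=1000; try (B,hash)→1900, (B,nl_idx)→3000, (C,merge)→3150, (B,merge)→3300, (C,hash)→4200, (C,nl)→25100 …(+1); best=1900 via (B,hash)
  {AC}: card=1500; try (A,hash)→2900, (C,merge)→3750, (A,merge)→3850, (C,hash)→4300, (C,nl)→37650, (A,nl)→37750; best=2900 via (A,hash)
  {ABC}: card=6000; try (A,hash)→5300, (B,hash)→5800, (A,merge)→14250, (B,nl_idx)→19400, (B,merge)→21700, (A,nl)→151900 …(+1); best=5300 via (A,hash)

5300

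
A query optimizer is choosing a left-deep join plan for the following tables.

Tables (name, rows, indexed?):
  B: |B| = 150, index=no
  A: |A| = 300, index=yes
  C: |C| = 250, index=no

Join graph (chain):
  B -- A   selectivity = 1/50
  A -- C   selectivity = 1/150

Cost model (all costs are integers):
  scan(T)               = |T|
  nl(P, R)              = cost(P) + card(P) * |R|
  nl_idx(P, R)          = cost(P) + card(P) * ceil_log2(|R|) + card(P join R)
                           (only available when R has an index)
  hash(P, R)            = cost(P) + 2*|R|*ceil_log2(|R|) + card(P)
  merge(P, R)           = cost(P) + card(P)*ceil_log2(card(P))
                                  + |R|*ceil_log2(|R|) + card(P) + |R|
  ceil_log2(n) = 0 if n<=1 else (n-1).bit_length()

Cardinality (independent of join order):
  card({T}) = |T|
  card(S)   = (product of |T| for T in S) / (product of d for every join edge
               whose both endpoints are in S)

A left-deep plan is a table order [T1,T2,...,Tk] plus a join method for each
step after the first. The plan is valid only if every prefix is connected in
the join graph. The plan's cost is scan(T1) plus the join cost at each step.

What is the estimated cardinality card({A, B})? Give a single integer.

Tables in S: A(300), B(150)
Edges inside S: B-A(d=50)
numerator = 300 * 150 = 45000
denominator = 50 = 50
card(S) = 45000 / 50 = 900

900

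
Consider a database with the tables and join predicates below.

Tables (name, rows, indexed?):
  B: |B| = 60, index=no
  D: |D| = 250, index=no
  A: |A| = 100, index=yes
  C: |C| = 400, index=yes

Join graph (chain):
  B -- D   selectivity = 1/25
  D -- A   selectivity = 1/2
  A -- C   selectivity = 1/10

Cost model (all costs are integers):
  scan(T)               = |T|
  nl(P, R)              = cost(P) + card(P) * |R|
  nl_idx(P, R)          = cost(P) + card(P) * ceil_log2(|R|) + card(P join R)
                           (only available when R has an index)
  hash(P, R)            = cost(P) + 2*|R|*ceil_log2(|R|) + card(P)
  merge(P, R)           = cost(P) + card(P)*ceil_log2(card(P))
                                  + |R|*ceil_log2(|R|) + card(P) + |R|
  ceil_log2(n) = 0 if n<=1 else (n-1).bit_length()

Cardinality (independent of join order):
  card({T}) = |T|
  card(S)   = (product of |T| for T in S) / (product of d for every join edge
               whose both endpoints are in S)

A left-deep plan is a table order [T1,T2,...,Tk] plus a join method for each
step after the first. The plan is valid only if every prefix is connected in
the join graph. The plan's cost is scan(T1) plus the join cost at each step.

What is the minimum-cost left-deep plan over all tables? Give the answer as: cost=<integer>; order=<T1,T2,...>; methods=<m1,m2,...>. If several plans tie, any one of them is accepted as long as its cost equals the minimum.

cost=40420; order=D,B,A,C; methods=hash,hash,hash

Selinger DP (subsets sized 1..n):
  {B}: scan cost=60, card=60
  {D}: scan cost=250, card=250
  {A}: scan cost=100, card=100
  {C}: scan cost=400, card=400
  {BD}: card=600; try (B,hash)→1220, (D,merge)→2730, (B,merge)→2920, (D,hash)→4120, (D,nl)→15060, (B,nl)→15250; best=1220 via (B,hash)
  {AD}: card=12500; try (A,hash)→1900, (D,merge)→3150, (A,merge)→3300, (D,hash)→4200, (A,nl_idx)→14500, (D,nl)→25100 …(+1); best=1900 via (A,hash)
  {AC}: card=4000; try (A,hash)→2200, (C,merge)→4900, (C,nl_idx)→5000, (A,merge)→5200, (A,nl_idx)→7200, (C,hash)→7400 …(+2); best=2200 via (A,hash)
  {ABD}: card=30000; try (A,hash)→3220, (A,merge)→8620, (B,hash)→15120, (A,nl_idx)→35420, (A,nl)→61220, (B,merge)→189820 …(+1); best=3220 via (A,hash)
  {ACD}: card=500000; try (D,hash)→10200, (C,hash)→21600, (D,merge)→56450, (C,merge)→193400, (C,nl_idx)→614400, (D,nl)→1002200 …(+1); best=10200 via (D,hash)
  {ABCD}: card=1200000; try (C,hash)→40420, (C,merge)→487220, (B,hash)→510920, (C,nl_idx)→1473220, (B,merge)→10010620, (C,nl)→12003220 …(+1); best=40420 via (C,hash)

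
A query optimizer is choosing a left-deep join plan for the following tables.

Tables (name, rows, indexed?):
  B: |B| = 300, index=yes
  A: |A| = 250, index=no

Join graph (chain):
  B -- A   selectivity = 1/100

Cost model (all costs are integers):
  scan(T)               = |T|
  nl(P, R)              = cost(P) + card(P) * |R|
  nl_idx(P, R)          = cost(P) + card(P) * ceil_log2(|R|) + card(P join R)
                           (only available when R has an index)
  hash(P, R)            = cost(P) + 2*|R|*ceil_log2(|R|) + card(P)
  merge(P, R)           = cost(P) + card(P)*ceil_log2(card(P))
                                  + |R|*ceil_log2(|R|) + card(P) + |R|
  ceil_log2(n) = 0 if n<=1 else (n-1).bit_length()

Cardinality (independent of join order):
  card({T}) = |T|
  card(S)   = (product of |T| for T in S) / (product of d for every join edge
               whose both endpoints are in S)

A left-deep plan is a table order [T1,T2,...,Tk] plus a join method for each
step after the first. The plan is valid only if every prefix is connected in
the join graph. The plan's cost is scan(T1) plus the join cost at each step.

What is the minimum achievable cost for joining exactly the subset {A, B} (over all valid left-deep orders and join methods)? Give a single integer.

3250

Selinger DP over subsets of {A,B}:
  {B}: scan cost=300, card=300
  {A}: scan cost=250, card=250
  {AB}: card=750; try (B,nl_idx)→3250, (A,hash)→4600, (B,merge)→5500, (A,merge)→5550, (B,hash)→5900, (B,nl)→75250 …(+1); best=3250 via (B,nl_idx)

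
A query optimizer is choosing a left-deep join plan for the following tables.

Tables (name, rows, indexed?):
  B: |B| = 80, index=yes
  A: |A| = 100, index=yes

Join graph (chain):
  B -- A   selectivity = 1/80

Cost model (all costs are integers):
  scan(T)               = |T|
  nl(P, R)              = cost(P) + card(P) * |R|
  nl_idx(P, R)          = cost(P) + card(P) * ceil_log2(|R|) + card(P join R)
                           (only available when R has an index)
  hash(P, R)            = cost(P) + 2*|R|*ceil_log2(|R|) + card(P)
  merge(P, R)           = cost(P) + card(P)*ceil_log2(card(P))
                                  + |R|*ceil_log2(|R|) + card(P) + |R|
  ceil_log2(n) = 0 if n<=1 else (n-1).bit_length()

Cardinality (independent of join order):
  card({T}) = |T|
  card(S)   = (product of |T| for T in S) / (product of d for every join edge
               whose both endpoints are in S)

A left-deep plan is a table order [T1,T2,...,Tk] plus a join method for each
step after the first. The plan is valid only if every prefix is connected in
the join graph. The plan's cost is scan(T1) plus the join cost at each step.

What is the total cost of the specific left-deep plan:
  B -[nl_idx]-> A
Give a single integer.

step 1: scan B: cost=80, card=80
step 2: join A via nl_idx
    card(P join A) = 80*100/(80) = 100
    cost = 80 + 80*7 + 100 = 740

740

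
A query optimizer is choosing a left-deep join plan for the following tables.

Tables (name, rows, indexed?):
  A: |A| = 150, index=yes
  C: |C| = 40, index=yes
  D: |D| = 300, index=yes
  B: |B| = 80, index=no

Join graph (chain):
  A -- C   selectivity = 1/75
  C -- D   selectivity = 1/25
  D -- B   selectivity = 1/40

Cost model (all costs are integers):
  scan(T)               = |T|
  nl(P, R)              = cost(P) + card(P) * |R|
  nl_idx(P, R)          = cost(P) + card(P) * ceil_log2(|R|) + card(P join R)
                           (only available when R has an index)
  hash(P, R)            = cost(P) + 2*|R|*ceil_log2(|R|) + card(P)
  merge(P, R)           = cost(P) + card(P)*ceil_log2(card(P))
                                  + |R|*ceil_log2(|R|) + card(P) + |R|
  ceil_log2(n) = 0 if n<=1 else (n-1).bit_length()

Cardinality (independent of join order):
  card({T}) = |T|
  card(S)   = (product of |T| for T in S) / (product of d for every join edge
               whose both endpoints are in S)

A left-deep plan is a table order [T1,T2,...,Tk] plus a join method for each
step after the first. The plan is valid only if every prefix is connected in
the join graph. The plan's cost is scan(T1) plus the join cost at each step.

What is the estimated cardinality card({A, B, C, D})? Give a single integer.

Tables in S: A(150), B(80), C(40), D(300)
Edges inside S: A-C(d=75), C-D(d=25), D-B(d=40)
numerator = 150 * 80 * 40 * 300 = 144000000
denominator = 75 * 25 * 40 = 75000
card(S) = 144000000 / 75000 = 1920

1920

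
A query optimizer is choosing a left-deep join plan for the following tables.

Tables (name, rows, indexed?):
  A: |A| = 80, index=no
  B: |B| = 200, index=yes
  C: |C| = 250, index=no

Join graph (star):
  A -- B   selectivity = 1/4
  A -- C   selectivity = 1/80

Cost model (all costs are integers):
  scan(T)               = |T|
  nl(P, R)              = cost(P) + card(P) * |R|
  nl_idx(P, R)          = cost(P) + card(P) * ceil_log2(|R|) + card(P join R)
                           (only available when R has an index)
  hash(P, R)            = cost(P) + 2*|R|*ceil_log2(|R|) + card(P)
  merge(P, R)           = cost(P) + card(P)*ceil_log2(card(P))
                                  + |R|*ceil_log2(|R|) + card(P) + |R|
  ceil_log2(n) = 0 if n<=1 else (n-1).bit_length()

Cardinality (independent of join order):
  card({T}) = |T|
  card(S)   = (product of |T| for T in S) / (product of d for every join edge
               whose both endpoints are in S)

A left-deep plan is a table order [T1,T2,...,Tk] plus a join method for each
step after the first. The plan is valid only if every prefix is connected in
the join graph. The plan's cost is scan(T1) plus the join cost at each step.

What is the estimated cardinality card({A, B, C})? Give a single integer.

12500

Tables in S: A(80), B(200), C(250)
Edges inside S: A-B(d=4), A-C(d=80)
numerator = 80 * 200 * 250 = 4000000
denominator = 4 * 80 = 320
card(S) = 4000000 / 320 = 12500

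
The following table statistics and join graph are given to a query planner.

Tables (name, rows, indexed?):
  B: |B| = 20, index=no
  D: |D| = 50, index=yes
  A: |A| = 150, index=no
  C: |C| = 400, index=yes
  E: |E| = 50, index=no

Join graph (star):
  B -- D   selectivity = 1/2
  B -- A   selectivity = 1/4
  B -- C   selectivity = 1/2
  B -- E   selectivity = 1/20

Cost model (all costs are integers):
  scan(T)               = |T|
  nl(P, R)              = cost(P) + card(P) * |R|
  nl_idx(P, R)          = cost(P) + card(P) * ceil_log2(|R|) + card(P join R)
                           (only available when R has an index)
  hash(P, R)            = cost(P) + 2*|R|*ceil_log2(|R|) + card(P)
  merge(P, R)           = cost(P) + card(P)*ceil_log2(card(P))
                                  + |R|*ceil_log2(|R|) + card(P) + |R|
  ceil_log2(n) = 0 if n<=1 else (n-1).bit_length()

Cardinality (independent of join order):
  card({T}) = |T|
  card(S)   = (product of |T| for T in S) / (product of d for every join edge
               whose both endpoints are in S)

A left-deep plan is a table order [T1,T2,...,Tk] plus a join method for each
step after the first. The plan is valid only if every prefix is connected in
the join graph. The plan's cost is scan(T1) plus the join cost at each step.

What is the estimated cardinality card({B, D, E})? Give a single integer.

Tables in S: B(20), D(50), E(50)
Edges inside S: B-D(d=2), B-E(d=20)
numerator = 20 * 50 * 50 = 50000
denominator = 2 * 20 = 40
card(S) = 50000 / 40 = 1250

1250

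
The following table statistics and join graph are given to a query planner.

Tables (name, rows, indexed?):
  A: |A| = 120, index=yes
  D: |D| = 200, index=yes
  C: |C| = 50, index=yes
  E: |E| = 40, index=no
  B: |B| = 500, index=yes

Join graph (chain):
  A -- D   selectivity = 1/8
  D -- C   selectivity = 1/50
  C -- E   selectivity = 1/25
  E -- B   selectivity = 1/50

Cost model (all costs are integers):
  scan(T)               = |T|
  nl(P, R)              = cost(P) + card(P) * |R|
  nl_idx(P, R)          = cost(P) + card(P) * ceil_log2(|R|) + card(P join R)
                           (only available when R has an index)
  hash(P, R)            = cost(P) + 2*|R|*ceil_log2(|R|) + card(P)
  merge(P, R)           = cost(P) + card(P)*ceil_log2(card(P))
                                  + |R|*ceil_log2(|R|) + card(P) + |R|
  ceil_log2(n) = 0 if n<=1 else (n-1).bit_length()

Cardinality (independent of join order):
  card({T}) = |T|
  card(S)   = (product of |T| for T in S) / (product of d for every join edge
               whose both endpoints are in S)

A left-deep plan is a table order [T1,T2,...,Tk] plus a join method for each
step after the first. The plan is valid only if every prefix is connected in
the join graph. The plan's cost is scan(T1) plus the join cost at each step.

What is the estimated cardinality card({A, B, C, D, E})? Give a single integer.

48000

Tables in S: A(120), B(500), C(50), D(200), E(40)
Edges inside S: A-D(d=8), D-C(d=50), C-E(d=25), E-B(d=50)
numerator = 120 * 500 * 50 * 200 * 40 = 24000000000
denominator = 8 * 50 * 25 * 50 = 500000
card(S) = 24000000000 / 500000 = 48000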